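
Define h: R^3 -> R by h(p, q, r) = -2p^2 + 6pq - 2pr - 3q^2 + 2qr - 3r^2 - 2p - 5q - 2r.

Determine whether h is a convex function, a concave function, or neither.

neither

h is quadratic, so its Hessian is the constant matrix H = [[-4, 6, -2], [6, -6, 2], [-2, 2, -6]].
Leading principal minors: -4, -12, 64.
Neither pattern holds ⇒ H is indefinite ⇒ neither convex nor concave.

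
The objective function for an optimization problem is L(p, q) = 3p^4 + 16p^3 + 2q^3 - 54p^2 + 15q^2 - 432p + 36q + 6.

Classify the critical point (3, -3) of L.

The mixed partial ∂²L/∂p∂q is 0, so the Hessian at any point is diag(L_pp, L_qq) = diag(12(3p^2 + 8p - 9), 6(2q + 5)).
At (3, -3): H = diag(504, -6).
The eigenvalues have opposite signs, so H is indefinite: a saddle point.

saddle point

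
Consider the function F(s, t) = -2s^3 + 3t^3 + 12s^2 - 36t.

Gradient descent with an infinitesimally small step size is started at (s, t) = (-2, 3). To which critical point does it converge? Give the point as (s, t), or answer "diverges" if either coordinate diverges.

(0, 2)

F is separable, so gradient descent decouples: s follows -∂F/∂s, t follows -∂F/∂t.
∂F/∂s = -6s(s - 4); at s=-2 this is -72, so s increases.
∂F/∂t = 9(t - 2)(t + 2); at t=3 this is 45, so t decreases.
s converges to its nearest critical value 0 (a local min of the s-part); t converges to 2. The iterate converges to (0, 2).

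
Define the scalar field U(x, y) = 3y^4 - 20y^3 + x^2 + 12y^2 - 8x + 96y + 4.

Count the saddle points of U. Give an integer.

1

U separates as a function of x plus a function of y, so ∇U=0 decouples.
∂U/∂x = 2(x - 4) = 0 at x ∈ {4}; ∂U/∂y = 12(y - 4)(y - 2)(y + 1) = 0 at y ∈ {-1, 2, 4}.
The Hessian is diagonal: diag(U_xx, U_yy). Second derivatives: U_xx(4)=2; U_yy(-1)=180, U_yy(2)=-72, U_yy(4)=120.
Saddle points occur where the two diagonal entries have opposite signs: (4, 2). Count: 1.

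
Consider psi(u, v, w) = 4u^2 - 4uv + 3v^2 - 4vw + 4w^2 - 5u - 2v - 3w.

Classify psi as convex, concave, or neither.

convex

psi is quadratic, so its Hessian is the constant matrix H = [[8, -4, 0], [-4, 6, -4], [0, -4, 8]].
Leading principal minors: 8, 32, 128.
All positive ⇒ H ≻ 0 ⇒ convex.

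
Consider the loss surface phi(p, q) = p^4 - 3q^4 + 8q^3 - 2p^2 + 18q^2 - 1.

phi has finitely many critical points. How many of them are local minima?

phi separates as a function of p plus a function of q, so ∇phi=0 decouples.
∂phi/∂p = 4p(p - 1)(p + 1) = 0 at p ∈ {-1, 0, 1}; ∂phi/∂q = -12q(q - 3)(q + 1) = 0 at q ∈ {-1, 0, 3}.
The Hessian is diagonal: diag(phi_pp, phi_qq). Second derivatives: phi_pp(-1)=8, phi_pp(0)=-4, phi_pp(1)=8; phi_qq(-1)=-48, phi_qq(0)=36, phi_qq(3)=-144.
Local minima occur where both diagonal entries positive: (-1, 0), (1, 0). Count: 2.

2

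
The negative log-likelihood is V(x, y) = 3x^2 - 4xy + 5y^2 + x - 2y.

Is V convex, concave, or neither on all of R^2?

V is quadratic, so its Hessian is the constant matrix H = [[6, -4], [-4, 10]].
det(H) = 44, tr(H) = 16.
det(H) > 0 and tr(H) > 0, so H is positive definite everywhere: convex.

convex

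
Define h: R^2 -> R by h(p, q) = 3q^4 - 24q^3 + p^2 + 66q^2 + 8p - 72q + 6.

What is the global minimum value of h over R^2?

-37

h(p,q) separates as A(p) + B(q) + 6, so its minimum is min A + min B + 6.
A'(p) = 2p + 8 vanishes at p ∈ {-4}; B'(q) = 12(q - 3)(q - 2)(q - 1) vanishes at q ∈ {1, 2, 3}.
Local minima of A (where A''>0): A(-4)=-16. Local minima of B: B(1)=-27, B(3)=-27.
So the global minimum of h is A(-4) + B(1) + 6 = -16 − 27 + 6 = -37, attained at (-4, 1).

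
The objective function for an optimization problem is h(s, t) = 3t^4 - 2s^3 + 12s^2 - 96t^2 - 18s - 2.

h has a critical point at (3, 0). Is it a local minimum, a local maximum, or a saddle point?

local maximum

The mixed partial ∂²h/∂s∂t is 0, so the Hessian at any point is diag(h_ss, h_tt) = diag(12(-s + 2), 12(3t^2 - 16)).
At (3, 0): H = diag(-12, -192).
Both eigenvalues are negative, so H is negative definite: a local maximum.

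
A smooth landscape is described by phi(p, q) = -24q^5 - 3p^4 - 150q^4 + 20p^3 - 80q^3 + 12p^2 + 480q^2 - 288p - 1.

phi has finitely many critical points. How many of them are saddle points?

6

phi separates as a function of p plus a function of q, so ∇phi=0 decouples.
∂phi/∂p = -12(p - 4)(p - 3)(p + 2) = 0 at p ∈ {-2, 3, 4}; ∂phi/∂q = -120q(q - 1)(q + 2)(q + 4) = 0 at q ∈ {-4, -2, 0, 1}.
The Hessian is diagonal: diag(phi_pp, phi_qq). Second derivatives: phi_pp(-2)=-360, phi_pp(3)=60, phi_pp(4)=-72; phi_qq(-4)=4800, phi_qq(-2)=-1440, phi_qq(0)=960, phi_qq(1)=-1800.
Saddle points occur where the two diagonal entries have opposite signs: (-2, -4), (-2, 0), (3, -2), (3, 1), (4, -4), (4, 0). Count: 6.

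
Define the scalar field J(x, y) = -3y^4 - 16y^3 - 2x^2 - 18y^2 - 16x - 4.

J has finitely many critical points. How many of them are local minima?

0

J separates as a function of x plus a function of y, so ∇J=0 decouples.
∂J/∂x = -4(x + 4) = 0 at x ∈ {-4}; ∂J/∂y = -12y(y + 1)(y + 3) = 0 at y ∈ {-3, -1, 0}.
The Hessian is diagonal: diag(J_xx, J_yy). Second derivatives: J_xx(-4)=-4; J_yy(-3)=-72, J_yy(-1)=24, J_yy(0)=-36.
Local minima occur where both diagonal entries positive: none. Count: 0.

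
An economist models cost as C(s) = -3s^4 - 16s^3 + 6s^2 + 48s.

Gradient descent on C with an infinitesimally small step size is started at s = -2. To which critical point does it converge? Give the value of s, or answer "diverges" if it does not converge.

-1

C'(s) = -12(s - 1)(s + 1)(s + 4), so C'(-2) = -72.
Gradient descent moves in the -C' direction, i.e. s is increasing.
The nearest critical point in that direction is s = -1, where C'' = 72 > 0 (a local minimum). The iterate converges there.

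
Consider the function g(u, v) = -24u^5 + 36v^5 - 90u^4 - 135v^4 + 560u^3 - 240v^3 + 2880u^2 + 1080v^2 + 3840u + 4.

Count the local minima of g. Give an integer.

4

g separates as a function of u plus a function of v, so ∇g=0 decouples.
∂g/∂u = -120(u - 4)(u + 1)(u + 2)(u + 4) = 0 at u ∈ {-4, -2, -1, 4}; ∂g/∂v = 180v(v - 3)(v - 2)(v + 2) = 0 at v ∈ {-2, 0, 2, 3}.
The Hessian is diagonal: diag(g_uu, g_vv). Second derivatives: g_uu(-4)=5760, g_uu(-2)=-1440, g_uu(-1)=1800, g_uu(4)=-28800; g_vv(-2)=-7200, g_vv(0)=2160, g_vv(2)=-1440, g_vv(3)=2700.
Local minima occur where both diagonal entries positive: (-4, 0), (-4, 3), (-1, 0), (-1, 3). Count: 4.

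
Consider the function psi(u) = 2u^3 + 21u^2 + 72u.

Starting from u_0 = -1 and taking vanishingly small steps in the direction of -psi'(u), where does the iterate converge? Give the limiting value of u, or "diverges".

psi'(u) = 6(u + 3)(u + 4), so psi'(-1) = 36.
Gradient descent moves in the -psi' direction, i.e. u is decreasing.
The nearest critical point in that direction is u = -3, where psi'' = 6 > 0 (a local minimum). The iterate converges there.

-3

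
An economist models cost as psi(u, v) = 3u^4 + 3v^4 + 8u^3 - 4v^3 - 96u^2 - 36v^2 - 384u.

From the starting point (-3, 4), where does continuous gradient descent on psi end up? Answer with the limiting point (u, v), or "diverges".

(-4, 3)

psi is separable, so gradient descent decouples: u follows -∂psi/∂u, v follows -∂psi/∂v.
∂psi/∂u = 12(u - 4)(u + 2)(u + 4); at u=-3 this is 84, so u decreases.
∂psi/∂v = 12v(v - 3)(v + 2); at v=4 this is 288, so v decreases.
u converges to its nearest critical value -4 (a local min of the u-part); v converges to 3. The iterate converges to (-4, 3).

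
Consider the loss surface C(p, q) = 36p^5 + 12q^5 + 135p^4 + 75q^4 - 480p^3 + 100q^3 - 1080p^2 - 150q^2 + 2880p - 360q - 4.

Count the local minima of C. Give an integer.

4

C separates as a function of p plus a function of q, so ∇C=0 decouples.
∂C/∂p = 180(p - 2)(p - 1)(p + 2)(p + 4) = 0 at p ∈ {-4, -2, 1, 2}; ∂C/∂q = 60(q - 1)(q + 1)(q + 2)(q + 3) = 0 at q ∈ {-3, -2, -1, 1}.
The Hessian is diagonal: diag(C_pp, C_qq). Second derivatives: C_pp(-4)=-10800, C_pp(-2)=4320, C_pp(1)=-2700, C_pp(2)=4320; C_qq(-3)=-480, C_qq(-2)=180, C_qq(-1)=-240, C_qq(1)=1440.
Local minima occur where both diagonal entries positive: (-2, -2), (-2, 1), (2, -2), (2, 1). Count: 4.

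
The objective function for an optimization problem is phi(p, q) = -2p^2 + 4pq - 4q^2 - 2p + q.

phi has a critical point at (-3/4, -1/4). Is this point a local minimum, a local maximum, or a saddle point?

The Hessian of phi is constant: H = [[-4, 4], [4, -8]].
det(H) = (-4)·(-8) − 4² = 16.
det(H) > 0 and tr(H) = -12 < 0, so H is negative definite and the point is a local maximum.

local maximum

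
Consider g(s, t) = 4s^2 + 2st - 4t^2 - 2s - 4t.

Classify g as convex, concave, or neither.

g is quadratic, so its Hessian is the constant matrix H = [[8, 2], [2, -8]].
det(H) = -68, tr(H) = 0.
det(H) < 0, so H is indefinite: neither convex nor concave.

neither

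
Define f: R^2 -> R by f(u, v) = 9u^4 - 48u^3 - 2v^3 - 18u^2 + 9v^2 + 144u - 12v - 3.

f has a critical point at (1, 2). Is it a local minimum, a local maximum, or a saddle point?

local maximum

The mixed partial ∂²f/∂u∂v is 0, so the Hessian at any point is diag(f_uu, f_vv) = diag(36(3u^2 - 8u - 1), 6(-2v + 3)).
At (1, 2): H = diag(-216, -6).
Both eigenvalues are negative, so H is negative definite: a local maximum.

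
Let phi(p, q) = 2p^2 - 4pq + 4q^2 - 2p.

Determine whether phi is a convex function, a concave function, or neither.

phi is quadratic, so its Hessian is the constant matrix H = [[4, -4], [-4, 8]].
det(H) = 16, tr(H) = 12.
det(H) > 0 and tr(H) > 0, so H is positive definite everywhere: convex.

convex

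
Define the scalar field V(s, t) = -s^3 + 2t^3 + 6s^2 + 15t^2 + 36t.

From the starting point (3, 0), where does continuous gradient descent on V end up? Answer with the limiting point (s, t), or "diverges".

V is separable, so gradient descent decouples: s follows -∂V/∂s, t follows -∂V/∂t.
∂V/∂s = -3s(s - 4); at s=3 this is 9, so s decreases.
∂V/∂t = 6(t + 2)(t + 3); at t=0 this is 36, so t decreases.
s converges to its nearest critical value 0 (a local min of the s-part); t converges to -2. The iterate converges to (0, -2).

(0, -2)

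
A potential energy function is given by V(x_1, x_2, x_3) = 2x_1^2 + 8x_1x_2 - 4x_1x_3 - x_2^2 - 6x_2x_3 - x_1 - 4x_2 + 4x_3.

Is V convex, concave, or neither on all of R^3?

neither

V is quadratic, so its Hessian is the constant matrix H = [[4, 8, -4], [8, -2, -6], [-4, -6, 0]].
Leading principal minors: 4, -72, 272.
Neither pattern holds ⇒ H is indefinite ⇒ neither convex nor concave.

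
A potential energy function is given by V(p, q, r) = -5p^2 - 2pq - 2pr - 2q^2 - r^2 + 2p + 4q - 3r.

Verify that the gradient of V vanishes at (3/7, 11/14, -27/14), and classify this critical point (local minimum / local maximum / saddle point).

∇V = (-10p - 2q - 2r + 2, -2p - 4q + 4, -2p - 2r - 3); substituting (3/7, 11/14, -27/14) gives ∇V = (0, 0, 0), so (3/7, 11/14, -27/14) is indeed a critical point.
The Hessian is constant: H = [[-10, -2, -2], [-2, -4, 0], [-2, 0, -2]].
Leading principal minors: Δ₁ = -10, Δ₂ = 36, Δ₃ = -56.
The minors alternate sign starting negative (−, +, −), so H is negative definite: a local maximum.

local maximum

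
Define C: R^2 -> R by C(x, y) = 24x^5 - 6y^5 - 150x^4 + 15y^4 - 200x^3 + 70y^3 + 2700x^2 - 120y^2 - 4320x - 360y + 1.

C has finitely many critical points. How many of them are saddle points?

C separates as a function of x plus a function of y, so ∇C=0 decouples.
∂C/∂x = 120(x - 4)(x - 3)(x - 1)(x + 3) = 0 at x ∈ {-3, 1, 3, 4}; ∂C/∂y = -30(y - 3)(y - 2)(y + 1)(y + 2) = 0 at y ∈ {-2, -1, 2, 3}.
The Hessian is diagonal: diag(C_xx, C_yy). Second derivatives: C_xx(-3)=-20160, C_xx(1)=2880, C_xx(3)=-1440, C_xx(4)=2520; C_yy(-2)=600, C_yy(-1)=-360, C_yy(2)=360, C_yy(3)=-600.
Saddle points occur where the two diagonal entries have opposite signs: (-3, -2), (-3, 2), (1, -1), (1, 3), (3, -2), (3, 2), (4, -1), (4, 3). Count: 8.

8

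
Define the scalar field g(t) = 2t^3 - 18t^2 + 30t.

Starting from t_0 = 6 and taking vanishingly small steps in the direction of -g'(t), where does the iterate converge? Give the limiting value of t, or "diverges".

g'(t) = 6(t - 5)(t - 1), so g'(6) = 30.
Gradient descent moves in the -g' direction, i.e. t is decreasing.
The nearest critical point in that direction is t = 5, where g'' = 24 > 0 (a local minimum). The iterate converges there.

5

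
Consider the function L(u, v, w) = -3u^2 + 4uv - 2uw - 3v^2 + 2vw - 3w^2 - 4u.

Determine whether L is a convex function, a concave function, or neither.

L is quadratic, so its Hessian is the constant matrix H = [[-6, 4, -2], [4, -6, 2], [-2, 2, -6]].
Leading principal minors: -6, 20, -104.
Signs alternate −, +, − ⇒ H ≺ 0 ⇒ concave.

concave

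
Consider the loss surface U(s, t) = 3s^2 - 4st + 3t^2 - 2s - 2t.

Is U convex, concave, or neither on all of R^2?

convex

U is quadratic, so its Hessian is the constant matrix H = [[6, -4], [-4, 6]].
det(H) = 20, tr(H) = 12.
det(H) > 0 and tr(H) > 0, so H is positive definite everywhere: convex.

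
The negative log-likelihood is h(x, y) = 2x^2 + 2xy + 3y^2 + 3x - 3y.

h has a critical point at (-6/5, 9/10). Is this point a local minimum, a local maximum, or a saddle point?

The Hessian of h is constant: H = [[4, 2], [2, 6]].
det(H) = 4·6 − 2² = 20.
det(H) > 0 and tr(H) = 10 > 0, so H is positive definite and the point is a local minimum.

local minimum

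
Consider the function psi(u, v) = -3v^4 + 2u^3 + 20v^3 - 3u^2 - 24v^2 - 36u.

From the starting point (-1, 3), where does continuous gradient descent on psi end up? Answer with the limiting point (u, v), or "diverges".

(3, 1)

psi is separable, so gradient descent decouples: u follows -∂psi/∂u, v follows -∂psi/∂v.
∂psi/∂u = 6(u - 3)(u + 2); at u=-1 this is -24, so u increases.
∂psi/∂v = -12v(v - 4)(v - 1); at v=3 this is 72, so v decreases.
u converges to its nearest critical value 3 (a local min of the u-part); v converges to 1. The iterate converges to (3, 1).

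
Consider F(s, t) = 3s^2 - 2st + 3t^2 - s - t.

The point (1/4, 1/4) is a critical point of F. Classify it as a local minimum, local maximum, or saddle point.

local minimum

The Hessian of F is constant: H = [[6, -2], [-2, 6]].
det(H) = 6·6 − (-2)² = 32.
det(H) > 0 and tr(H) = 12 > 0, so H is positive definite and the point is a local minimum.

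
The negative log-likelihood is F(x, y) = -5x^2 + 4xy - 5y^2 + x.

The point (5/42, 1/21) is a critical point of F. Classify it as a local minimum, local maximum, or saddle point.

The Hessian of F is constant: H = [[-10, 4], [4, -10]].
det(H) = (-10)·(-10) − 4² = 84.
det(H) > 0 and tr(H) = -20 < 0, so H is negative definite and the point is a local maximum.

local maximum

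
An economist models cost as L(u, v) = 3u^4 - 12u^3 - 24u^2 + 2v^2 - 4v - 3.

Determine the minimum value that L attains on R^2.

-389

L(u,v) separates as P(u) + Q(v) − 3, so its minimum is min P + min Q − 3.
P'(u) = 12u(u - 4)(u + 1) vanishes at u ∈ {-1, 0, 4}; Q'(v) = 4v - 4 vanishes at v ∈ {1}.
Local minima of P (where P''>0): P(-1)=-9, P(4)=-384. Local minima of Q: Q(1)=-2.
So the global minimum of L is P(4) + Q(1) − 3 = -384 − 2 − 3 = -389, attained at (4, 1).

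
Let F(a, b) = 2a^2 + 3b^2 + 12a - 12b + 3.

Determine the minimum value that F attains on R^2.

F(a,b) separates as P(a) + Q(b) + 3, so its minimum is min P + min Q + 3.
P'(a) = 4a + 12 vanishes at a ∈ {-3}; Q'(b) = 6b - 12 vanishes at b ∈ {2}.
Local minima of P (where P''>0): P(-3)=-18. Local minima of Q: Q(2)=-12.
So the global minimum of F is P(-3) + Q(2) + 3 = -18 − 12 + 3 = -27, attained at (-3, 2).

-27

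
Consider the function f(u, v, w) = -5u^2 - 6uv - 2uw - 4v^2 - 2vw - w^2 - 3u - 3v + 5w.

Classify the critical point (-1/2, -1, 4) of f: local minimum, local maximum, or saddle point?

The Hessian is constant: H = [[-10, -6, -2], [-6, -8, -2], [-2, -2, -2]].
Leading principal minors: Δ₁ = -10, Δ₂ = 44, Δ₃ = -64.
The minors alternate sign starting negative (−, +, −), so H is negative definite: a local maximum.

local maximum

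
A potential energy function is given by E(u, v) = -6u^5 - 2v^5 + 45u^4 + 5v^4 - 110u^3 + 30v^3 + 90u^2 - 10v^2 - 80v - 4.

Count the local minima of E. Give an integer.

E separates as a function of u plus a function of v, so ∇E=0 decouples.
∂E/∂u = -30u(u - 3)(u - 2)(u - 1) = 0 at u ∈ {0, 1, 2, 3}; ∂E/∂v = -10(v - 4)(v - 1)(v + 1)(v + 2) = 0 at v ∈ {-2, -1, 1, 4}.
The Hessian is diagonal: diag(E_uu, E_vv). Second derivatives: E_uu(0)=180, E_uu(1)=-60, E_uu(2)=60, E_uu(3)=-180; E_vv(-2)=180, E_vv(-1)=-100, E_vv(1)=180, E_vv(4)=-900.
Local minima occur where both diagonal entries positive: (0, -2), (0, 1), (2, -2), (2, 1). Count: 4.

4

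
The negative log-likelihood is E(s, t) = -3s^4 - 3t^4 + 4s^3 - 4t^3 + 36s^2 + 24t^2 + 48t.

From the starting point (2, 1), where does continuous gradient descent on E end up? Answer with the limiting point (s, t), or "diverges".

E is separable, so gradient descent decouples: s follows -∂E/∂s, t follows -∂E/∂t.
∂E/∂s = -12s(s - 3)(s + 2); at s=2 this is 96, so s decreases.
∂E/∂t = -12(t - 2)(t + 1)(t + 2); at t=1 this is 72, so t decreases.
s converges to its nearest critical value 0 (a local min of the s-part); t converges to -1. The iterate converges to (0, -1).

(0, -1)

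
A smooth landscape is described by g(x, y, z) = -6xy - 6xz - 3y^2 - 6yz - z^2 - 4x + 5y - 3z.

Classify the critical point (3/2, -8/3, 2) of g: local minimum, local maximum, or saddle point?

saddle point

The Hessian is constant: H = [[0, -6, -6], [-6, -6, -6], [-6, -6, -2]].
Leading principal minors: Δ₁ = 0, Δ₂ = -36, Δ₃ = -144.
The minors fit neither the all-positive nor the alternating-sign pattern, so H is indefinite: a saddle point.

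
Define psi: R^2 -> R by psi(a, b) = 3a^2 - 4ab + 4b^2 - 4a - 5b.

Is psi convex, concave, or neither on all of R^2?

convex

psi is quadratic, so its Hessian is the constant matrix H = [[6, -4], [-4, 8]].
det(H) = 32, tr(H) = 14.
det(H) > 0 and tr(H) > 0, so H is positive definite everywhere: convex.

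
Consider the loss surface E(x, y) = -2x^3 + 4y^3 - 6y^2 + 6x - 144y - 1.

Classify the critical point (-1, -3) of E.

saddle point

The mixed partial ∂²E/∂x∂y is 0, so the Hessian at any point is diag(E_xx, E_yy) = diag(-12x, 12(2y - 1)).
At (-1, -3): H = diag(12, -84).
The eigenvalues have opposite signs, so H is indefinite: a saddle point.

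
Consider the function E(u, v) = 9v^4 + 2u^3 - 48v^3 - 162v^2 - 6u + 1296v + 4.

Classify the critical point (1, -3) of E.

local minimum

The mixed partial ∂²E/∂u∂v is 0, so the Hessian at any point is diag(E_uu, E_vv) = diag(12u, 36(3v^2 - 8v - 9)).
At (1, -3): H = diag(12, 1512).
Both eigenvalues are positive, so H is positive definite: a local minimum.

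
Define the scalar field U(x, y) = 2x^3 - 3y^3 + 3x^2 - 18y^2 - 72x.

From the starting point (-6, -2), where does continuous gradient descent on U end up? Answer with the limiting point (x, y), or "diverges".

U is separable, so gradient descent decouples: x follows -∂U/∂x, y follows -∂U/∂y.
∂U/∂x = 6(x - 3)(x + 4); at x=-6 this is 108, so x decreases.
∂U/∂y = -9y(y + 4); at y=-2 this is 36, so y decreases.
The x-coordinate has no critical point in that direction and runs off to infinity.

diverges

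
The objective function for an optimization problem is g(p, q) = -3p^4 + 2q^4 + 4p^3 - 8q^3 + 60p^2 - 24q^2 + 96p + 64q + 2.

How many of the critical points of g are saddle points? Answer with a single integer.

5

g separates as a function of p plus a function of q, so ∇g=0 decouples.
∂g/∂p = -12(p - 4)(p + 1)(p + 2) = 0 at p ∈ {-2, -1, 4}; ∂g/∂q = 8(q - 4)(q - 1)(q + 2) = 0 at q ∈ {-2, 1, 4}.
The Hessian is diagonal: diag(g_pp, g_qq). Second derivatives: g_pp(-2)=-72, g_pp(-1)=60, g_pp(4)=-360; g_qq(-2)=144, g_qq(1)=-72, g_qq(4)=144.
Saddle points occur where the two diagonal entries have opposite signs: (-2, -2), (-2, 4), (-1, 1), (4, -2), (4, 4). Count: 5.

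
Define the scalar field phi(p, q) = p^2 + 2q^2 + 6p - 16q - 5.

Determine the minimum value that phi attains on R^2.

-46

phi(p,q) separates as A(p) + B(q) − 5, so its minimum is min A + min B − 5.
A'(p) = 2p + 6 vanishes at p ∈ {-3}; B'(q) = 4q - 16 vanishes at q ∈ {4}.
Local minima of A (where A''>0): A(-3)=-9. Local minima of B: B(4)=-32.
So the global minimum of phi is A(-3) + B(4) − 5 = -9 − 32 − 5 = -46, attained at (-3, 4).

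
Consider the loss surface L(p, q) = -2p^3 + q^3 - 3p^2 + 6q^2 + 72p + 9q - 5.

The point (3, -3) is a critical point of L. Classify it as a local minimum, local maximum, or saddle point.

local maximum

The mixed partial ∂²L/∂p∂q is 0, so the Hessian at any point is diag(L_pp, L_qq) = diag(-6(2p + 1), 6(q + 2)).
At (3, -3): H = diag(-42, -6).
Both eigenvalues are negative, so H is negative definite: a local maximum.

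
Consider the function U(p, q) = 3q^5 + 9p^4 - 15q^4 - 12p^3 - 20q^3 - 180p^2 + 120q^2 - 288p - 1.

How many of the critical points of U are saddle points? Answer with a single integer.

6

U separates as a function of p plus a function of q, so ∇U=0 decouples.
∂U/∂p = 36(p - 4)(p + 1)(p + 2) = 0 at p ∈ {-2, -1, 4}; ∂U/∂q = 15q(q - 4)(q - 2)(q + 2) = 0 at q ∈ {-2, 0, 2, 4}.
The Hessian is diagonal: diag(U_pp, U_qq). Second derivatives: U_pp(-2)=216, U_pp(-1)=-180, U_pp(4)=1080; U_qq(-2)=-720, U_qq(0)=240, U_qq(2)=-240, U_qq(4)=720.
Saddle points occur where the two diagonal entries have opposite signs: (-2, -2), (-2, 2), (-1, 0), (-1, 4), (4, -2), (4, 2). Count: 6.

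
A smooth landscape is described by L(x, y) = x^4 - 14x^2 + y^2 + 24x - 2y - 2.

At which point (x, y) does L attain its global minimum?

L(x,y) separates as P(x) + Q(y) − 2, so its minimum is min P + min Q − 2.
P'(x) = 4(x - 2)(x - 1)(x + 3) vanishes at x ∈ {-3, 1, 2}; Q'(y) = 2y - 2 vanishes at y ∈ {1}.
Local minima of P (where P''>0): P(-3)=-117, P(2)=8. Local minima of Q: Q(1)=-1.
So the global minimum of L is P(-3) + Q(1) − 2 = -117 − 1 − 2 = -120, attained at (-3, 1).

(-3, 1)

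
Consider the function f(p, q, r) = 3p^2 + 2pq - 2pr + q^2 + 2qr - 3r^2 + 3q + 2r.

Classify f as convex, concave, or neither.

neither

f is quadratic, so its Hessian is the constant matrix H = [[6, 2, -2], [2, 2, 2], [-2, 2, -6]].
Leading principal minors: 6, 8, -96.
Neither pattern holds ⇒ H is indefinite ⇒ neither convex nor concave.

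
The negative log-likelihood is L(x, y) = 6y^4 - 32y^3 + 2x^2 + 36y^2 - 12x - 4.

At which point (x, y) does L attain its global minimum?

L(x,y) separates as P(x) + Q(y) − 4, so its minimum is min P + min Q − 4.
P'(x) = 4x - 12 vanishes at x ∈ {3}; Q'(y) = 24y(y - 3)(y - 1) vanishes at y ∈ {0, 1, 3}.
Local minima of P (where P''>0): P(3)=-18. Local minima of Q: Q(0)=0, Q(3)=-54.
So the global minimum of L is P(3) + Q(3) − 4 = -18 − 54 − 4 = -76, attained at (3, 3).

(3, 3)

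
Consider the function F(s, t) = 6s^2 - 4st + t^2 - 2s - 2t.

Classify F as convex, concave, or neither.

F is quadratic, so its Hessian is the constant matrix H = [[12, -4], [-4, 2]].
det(H) = 8, tr(H) = 14.
det(H) > 0 and tr(H) > 0, so H is positive definite everywhere: convex.

convex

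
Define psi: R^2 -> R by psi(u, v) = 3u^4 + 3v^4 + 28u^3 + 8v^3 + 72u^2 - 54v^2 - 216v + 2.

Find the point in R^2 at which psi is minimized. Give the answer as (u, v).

(0, 3)

psi(u,v) separates as P(u) + Q(v) + 2, so its minimum is min P + min Q + 2.
P'(u) = 12u(u + 3)(u + 4) vanishes at u ∈ {-4, -3, 0}; Q'(v) = 12(v - 3)(v + 2)(v + 3) vanishes at v ∈ {-3, -2, 3}.
Local minima of P (where P''>0): P(-4)=128, P(0)=0. Local minima of Q: Q(-3)=189, Q(3)=-675.
So the global minimum of psi is P(0) + Q(3) + 2 = 0 − 675 + 2 = -673, attained at (0, 3).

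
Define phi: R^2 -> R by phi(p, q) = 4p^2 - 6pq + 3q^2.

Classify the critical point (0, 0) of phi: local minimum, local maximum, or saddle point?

local minimum

The Hessian of phi is constant: H = [[8, -6], [-6, 6]].
det(H) = 8·6 − (-6)² = 12.
det(H) > 0 and tr(H) = 14 > 0, so H is positive definite and the point is a local minimum.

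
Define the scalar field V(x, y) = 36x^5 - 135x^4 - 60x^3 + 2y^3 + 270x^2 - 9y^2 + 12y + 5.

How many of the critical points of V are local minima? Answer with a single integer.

V separates as a function of x plus a function of y, so ∇V=0 decouples.
∂V/∂x = 180x(x - 3)(x - 1)(x + 1) = 0 at x ∈ {-1, 0, 1, 3}; ∂V/∂y = 6(y - 2)(y - 1) = 0 at y ∈ {1, 2}.
The Hessian is diagonal: diag(V_xx, V_yy). Second derivatives: V_xx(-1)=-1440, V_xx(0)=540, V_xx(1)=-720, V_xx(3)=4320; V_yy(1)=-6, V_yy(2)=6.
Local minima occur where both diagonal entries positive: (0, 2), (3, 2). Count: 2.

2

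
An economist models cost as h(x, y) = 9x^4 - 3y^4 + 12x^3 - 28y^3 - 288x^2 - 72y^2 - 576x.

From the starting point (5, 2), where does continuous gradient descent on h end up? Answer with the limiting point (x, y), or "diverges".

h is separable, so gradient descent decouples: x follows -∂h/∂x, y follows -∂h/∂y.
∂h/∂x = 36(x - 4)(x + 1)(x + 4); at x=5 this is 1944, so x decreases.
∂h/∂y = -12y(y + 3)(y + 4); at y=2 this is -720, so y increases.
The y-coordinate has no critical point in that direction and runs off to infinity.

diverges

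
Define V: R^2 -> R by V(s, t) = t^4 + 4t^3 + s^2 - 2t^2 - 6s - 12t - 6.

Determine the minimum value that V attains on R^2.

V(s,t) separates as P(s) + Q(t) − 6, so its minimum is min P + min Q − 6.
P'(s) = 2s - 6 vanishes at s ∈ {3}; Q'(t) = 4(t - 1)(t + 1)(t + 3) vanishes at t ∈ {-3, -1, 1}.
Local minima of P (where P''>0): P(3)=-9. Local minima of Q: Q(-3)=-9, Q(1)=-9.
So the global minimum of V is P(3) + Q(-3) − 6 = -9 − 9 − 6 = -24, attained at (3, -3).

-24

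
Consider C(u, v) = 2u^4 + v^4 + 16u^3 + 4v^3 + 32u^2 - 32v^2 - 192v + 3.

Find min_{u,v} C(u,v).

-765

C(u,v) separates as P(u) + Q(v) + 3, so its minimum is min P + min Q + 3.
P'(u) = 8u(u + 2)(u + 4) vanishes at u ∈ {-4, -2, 0}; Q'(v) = 4(v - 4)(v + 3)(v + 4) vanishes at v ∈ {-4, -3, 4}.
Local minima of P (where P''>0): P(-4)=0, P(0)=0. Local minima of Q: Q(-4)=256, Q(4)=-768.
So the global minimum of C is P(-4) + Q(4) + 3 = 0 − 768 + 3 = -765, attained at (-4, 4).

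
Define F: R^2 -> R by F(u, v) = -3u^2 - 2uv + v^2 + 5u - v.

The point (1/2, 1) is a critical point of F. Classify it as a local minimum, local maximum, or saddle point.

saddle point

The Hessian of F is constant: H = [[-6, -2], [-2, 2]].
det(H) = (-6)·2 − (-2)² = -16.
Since det(H) < 0, H is indefinite and the critical point is a saddle point.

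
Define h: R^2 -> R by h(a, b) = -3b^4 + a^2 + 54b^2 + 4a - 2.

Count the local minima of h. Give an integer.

1

h separates as a function of a plus a function of b, so ∇h=0 decouples.
∂h/∂a = 2(a + 2) = 0 at a ∈ {-2}; ∂h/∂b = -12b(b - 3)(b + 3) = 0 at b ∈ {-3, 0, 3}.
The Hessian is diagonal: diag(h_aa, h_bb). Second derivatives: h_aa(-2)=2; h_bb(-3)=-216, h_bb(0)=108, h_bb(3)=-216.
Local minima occur where both diagonal entries positive: (-2, 0). Count: 1.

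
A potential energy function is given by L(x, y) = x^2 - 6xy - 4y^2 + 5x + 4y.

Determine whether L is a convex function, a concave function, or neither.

L is quadratic, so its Hessian is the constant matrix H = [[2, -6], [-6, -8]].
det(H) = -52, tr(H) = -6.
det(H) < 0, so H is indefinite: neither convex nor concave.

neither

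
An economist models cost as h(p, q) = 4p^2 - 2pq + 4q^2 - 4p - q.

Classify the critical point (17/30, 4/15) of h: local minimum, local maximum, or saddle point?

The Hessian of h is constant: H = [[8, -2], [-2, 8]].
det(H) = 8·8 − (-2)² = 60.
det(H) > 0 and tr(H) = 16 > 0, so H is positive definite and the point is a local minimum.

local minimum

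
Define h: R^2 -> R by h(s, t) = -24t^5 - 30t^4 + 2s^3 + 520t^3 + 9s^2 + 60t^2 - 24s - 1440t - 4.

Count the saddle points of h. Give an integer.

4

h separates as a function of s plus a function of t, so ∇h=0 decouples.
∂h/∂s = 6(s - 1)(s + 4) = 0 at s ∈ {-4, 1}; ∂h/∂t = -120(t - 3)(t - 1)(t + 1)(t + 4) = 0 at t ∈ {-4, -1, 1, 3}.
The Hessian is diagonal: diag(h_ss, h_tt). Second derivatives: h_ss(-4)=-30, h_ss(1)=30; h_tt(-4)=12600, h_tt(-1)=-2880, h_tt(1)=2400, h_tt(3)=-6720.
Saddle points occur where the two diagonal entries have opposite signs: (-4, -4), (-4, 1), (1, -1), (1, 3). Count: 4.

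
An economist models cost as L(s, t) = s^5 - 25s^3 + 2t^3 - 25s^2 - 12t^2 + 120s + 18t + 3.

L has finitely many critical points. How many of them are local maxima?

L separates as a function of s plus a function of t, so ∇L=0 decouples.
∂L/∂s = 5(s - 4)(s - 1)(s + 2)(s + 3) = 0 at s ∈ {-3, -2, 1, 4}; ∂L/∂t = 6(t - 3)(t - 1) = 0 at t ∈ {1, 3}.
The Hessian is diagonal: diag(L_ss, L_tt). Second derivatives: L_ss(-3)=-140, L_ss(-2)=90, L_ss(1)=-180, L_ss(4)=630; L_tt(1)=-12, L_tt(3)=12.
Local maxima occur where both diagonal entries negative: (-3, 1), (1, 1). Count: 2.

2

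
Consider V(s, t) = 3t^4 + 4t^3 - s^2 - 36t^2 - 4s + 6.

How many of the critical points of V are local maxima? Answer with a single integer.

V separates as a function of s plus a function of t, so ∇V=0 decouples.
∂V/∂s = -2(s + 2) = 0 at s ∈ {-2}; ∂V/∂t = 12t(t - 2)(t + 3) = 0 at t ∈ {-3, 0, 2}.
The Hessian is diagonal: diag(V_ss, V_tt). Second derivatives: V_ss(-2)=-2; V_tt(-3)=180, V_tt(0)=-72, V_tt(2)=120.
Local maxima occur where both diagonal entries negative: (-2, 0). Count: 1.

1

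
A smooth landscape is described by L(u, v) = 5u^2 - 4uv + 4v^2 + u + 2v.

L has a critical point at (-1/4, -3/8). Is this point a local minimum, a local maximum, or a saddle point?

The Hessian of L is constant: H = [[10, -4], [-4, 8]].
det(H) = 10·8 − (-4)² = 64.
det(H) > 0 and tr(H) = 18 > 0, so H is positive definite and the point is a local minimum.

local minimum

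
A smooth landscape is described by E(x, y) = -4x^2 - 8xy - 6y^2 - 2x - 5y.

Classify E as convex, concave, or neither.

E is quadratic, so its Hessian is the constant matrix H = [[-8, -8], [-8, -12]].
det(H) = 32, tr(H) = -20.
det(H) > 0 and tr(H) < 0, so H is negative definite everywhere: concave.

concave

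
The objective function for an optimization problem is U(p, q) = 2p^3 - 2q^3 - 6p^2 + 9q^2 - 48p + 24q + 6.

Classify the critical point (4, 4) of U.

saddle point

The mixed partial ∂²U/∂p∂q is 0, so the Hessian at any point is diag(U_pp, U_qq) = diag(12(p - 1), 6(-2q + 3)).
At (4, 4): H = diag(36, -30).
The eigenvalues have opposite signs, so H is indefinite: a saddle point.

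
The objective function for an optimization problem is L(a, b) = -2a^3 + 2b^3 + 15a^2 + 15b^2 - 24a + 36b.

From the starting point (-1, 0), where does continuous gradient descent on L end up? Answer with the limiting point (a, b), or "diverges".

(1, -2)

L is separable, so gradient descent decouples: a follows -∂L/∂a, b follows -∂L/∂b.
∂L/∂a = -6(a - 4)(a - 1); at a=-1 this is -60, so a increases.
∂L/∂b = 6(b + 2)(b + 3); at b=0 this is 36, so b decreases.
a converges to its nearest critical value 1 (a local min of the a-part); b converges to -2. The iterate converges to (1, -2).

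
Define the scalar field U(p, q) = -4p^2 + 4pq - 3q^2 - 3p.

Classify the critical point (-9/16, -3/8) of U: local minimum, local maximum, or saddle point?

The Hessian of U is constant: H = [[-8, 4], [4, -6]].
det(H) = (-8)·(-6) − 4² = 32.
det(H) > 0 and tr(H) = -14 < 0, so H is negative definite and the point is a local maximum.

local maximum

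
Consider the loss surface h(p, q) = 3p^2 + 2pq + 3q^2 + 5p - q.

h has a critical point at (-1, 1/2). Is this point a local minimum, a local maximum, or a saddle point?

local minimum

The Hessian of h is constant: H = [[6, 2], [2, 6]].
det(H) = 6·6 − 2² = 32.
det(H) > 0 and tr(H) = 12 > 0, so H is positive definite and the point is a local minimum.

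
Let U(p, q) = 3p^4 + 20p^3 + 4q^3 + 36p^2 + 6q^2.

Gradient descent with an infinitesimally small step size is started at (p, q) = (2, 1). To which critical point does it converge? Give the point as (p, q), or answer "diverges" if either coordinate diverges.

(0, 0)

U is separable, so gradient descent decouples: p follows -∂U/∂p, q follows -∂U/∂q.
∂U/∂p = 12p(p + 2)(p + 3); at p=2 this is 480, so p decreases.
∂U/∂q = 12q(q + 1); at q=1 this is 24, so q decreases.
p converges to its nearest critical value 0 (a local min of the p-part); q converges to 0. The iterate converges to (0, 0).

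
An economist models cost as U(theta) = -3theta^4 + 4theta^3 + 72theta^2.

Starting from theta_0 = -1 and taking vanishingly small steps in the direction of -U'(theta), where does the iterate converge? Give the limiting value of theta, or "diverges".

U'(theta) = -12theta(theta - 4)(theta + 3), so U'(-1) = -120.
Gradient descent moves in the -U' direction, i.e. theta is increasing.
The nearest critical point in that direction is theta = 0, where U'' = 144 > 0 (a local minimum). The iterate converges there.

0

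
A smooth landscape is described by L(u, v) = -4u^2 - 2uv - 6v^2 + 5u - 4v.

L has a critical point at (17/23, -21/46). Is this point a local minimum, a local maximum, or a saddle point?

local maximum

The Hessian of L is constant: H = [[-8, -2], [-2, -12]].
det(H) = (-8)·(-12) − (-2)² = 92.
det(H) > 0 and tr(H) = -20 < 0, so H is negative definite and the point is a local maximum.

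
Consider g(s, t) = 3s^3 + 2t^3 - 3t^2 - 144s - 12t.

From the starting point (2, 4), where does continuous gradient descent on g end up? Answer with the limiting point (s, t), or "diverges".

g is separable, so gradient descent decouples: s follows -∂g/∂s, t follows -∂g/∂t.
∂g/∂s = 9(s - 4)(s + 4); at s=2 this is -108, so s increases.
∂g/∂t = 6(t - 2)(t + 1); at t=4 this is 60, so t decreases.
s converges to its nearest critical value 4 (a local min of the s-part); t converges to 2. The iterate converges to (4, 2).

(4, 2)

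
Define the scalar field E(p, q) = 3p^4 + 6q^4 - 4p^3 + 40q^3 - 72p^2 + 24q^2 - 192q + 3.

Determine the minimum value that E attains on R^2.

-759

E(p,q) separates as A(p) + B(q) + 3, so its minimum is min A + min B + 3.
A'(p) = 12p(p - 4)(p + 3) vanishes at p ∈ {-3, 0, 4}; B'(q) = 24(q - 1)(q + 2)(q + 4) vanishes at q ∈ {-4, -2, 1}.
Local minima of A (where A''>0): A(-3)=-297, A(4)=-640. Local minima of B: B(-4)=128, B(1)=-122.
So the global minimum of E is A(4) + B(1) + 3 = -640 − 122 + 3 = -759, attained at (4, 1).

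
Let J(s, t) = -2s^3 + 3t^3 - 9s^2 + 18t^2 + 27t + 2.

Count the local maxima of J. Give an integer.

1

J separates as a function of s plus a function of t, so ∇J=0 decouples.
∂J/∂s = -6s(s + 3) = 0 at s ∈ {-3, 0}; ∂J/∂t = 9(t + 1)(t + 3) = 0 at t ∈ {-3, -1}.
The Hessian is diagonal: diag(J_ss, J_tt). Second derivatives: J_ss(-3)=18, J_ss(0)=-18; J_tt(-3)=-18, J_tt(-1)=18.
Local maxima occur where both diagonal entries negative: (0, -3). Count: 1.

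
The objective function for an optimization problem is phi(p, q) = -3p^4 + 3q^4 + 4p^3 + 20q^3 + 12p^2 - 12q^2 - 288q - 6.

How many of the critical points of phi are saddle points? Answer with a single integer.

5

phi separates as a function of p plus a function of q, so ∇phi=0 decouples.
∂phi/∂p = -12p(p - 2)(p + 1) = 0 at p ∈ {-1, 0, 2}; ∂phi/∂q = 12(q - 2)(q + 3)(q + 4) = 0 at q ∈ {-4, -3, 2}.
The Hessian is diagonal: diag(phi_pp, phi_qq). Second derivatives: phi_pp(-1)=-36, phi_pp(0)=24, phi_pp(2)=-72; phi_qq(-4)=72, phi_qq(-3)=-60, phi_qq(2)=360.
Saddle points occur where the two diagonal entries have opposite signs: (-1, -4), (-1, 2), (0, -3), (2, -4), (2, 2). Count: 5.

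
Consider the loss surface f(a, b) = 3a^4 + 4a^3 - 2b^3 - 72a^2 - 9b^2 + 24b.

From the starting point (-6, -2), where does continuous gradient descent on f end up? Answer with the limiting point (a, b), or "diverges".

(-4, -4)

f is separable, so gradient descent decouples: a follows -∂f/∂a, b follows -∂f/∂b.
∂f/∂a = 12a(a - 3)(a + 4); at a=-6 this is -1296, so a increases.
∂f/∂b = -6(b - 1)(b + 4); at b=-2 this is 36, so b decreases.
a converges to its nearest critical value -4 (a local min of the a-part); b converges to -4. The iterate converges to (-4, -4).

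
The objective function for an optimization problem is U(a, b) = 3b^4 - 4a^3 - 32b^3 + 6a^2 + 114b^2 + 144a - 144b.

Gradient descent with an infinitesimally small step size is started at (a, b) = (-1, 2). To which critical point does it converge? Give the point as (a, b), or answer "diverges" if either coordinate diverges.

U is separable, so gradient descent decouples: a follows -∂U/∂a, b follows -∂U/∂b.
∂U/∂a = -12(a - 4)(a + 3); at a=-1 this is 120, so a decreases.
∂U/∂b = 12(b - 4)(b - 3)(b - 1); at b=2 this is 24, so b decreases.
a converges to its nearest critical value -3 (a local min of the a-part); b converges to 1. The iterate converges to (-3, 1).

(-3, 1)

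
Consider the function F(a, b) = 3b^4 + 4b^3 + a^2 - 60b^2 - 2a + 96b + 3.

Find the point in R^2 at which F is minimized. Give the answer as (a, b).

(1, -4)

F(a,b) separates as P(a) + Q(b) + 3, so its minimum is min P + min Q + 3.
P'(a) = 2a - 2 vanishes at a ∈ {1}; Q'(b) = 12(b - 2)(b - 1)(b + 4) vanishes at b ∈ {-4, 1, 2}.
Local minima of P (where P''>0): P(1)=-1. Local minima of Q: Q(-4)=-832, Q(2)=32.
So the global minimum of F is P(1) + Q(-4) + 3 = -1 − 832 + 3 = -830, attained at (1, -4).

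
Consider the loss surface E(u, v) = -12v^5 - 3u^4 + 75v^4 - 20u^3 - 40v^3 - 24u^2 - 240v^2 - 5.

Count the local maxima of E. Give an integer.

4

E separates as a function of u plus a function of v, so ∇E=0 decouples.
∂E/∂u = -12u(u + 1)(u + 4) = 0 at u ∈ {-4, -1, 0}; ∂E/∂v = -60v(v - 4)(v - 2)(v + 1) = 0 at v ∈ {-1, 0, 2, 4}.
The Hessian is diagonal: diag(E_uu, E_vv). Second derivatives: E_uu(-4)=-144, E_uu(-1)=36, E_uu(0)=-48; E_vv(-1)=900, E_vv(0)=-480, E_vv(2)=720, E_vv(4)=-2400.
Local maxima occur where both diagonal entries negative: (-4, 0), (-4, 4), (0, 0), (0, 4). Count: 4.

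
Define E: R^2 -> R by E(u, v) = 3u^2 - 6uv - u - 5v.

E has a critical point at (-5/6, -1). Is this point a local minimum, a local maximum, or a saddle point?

The Hessian of E is constant: H = [[6, -6], [-6, 0]].
det(H) = 6·0 − (-6)² = -36.
Since det(H) < 0, H is indefinite and the critical point is a saddle point.

saddle point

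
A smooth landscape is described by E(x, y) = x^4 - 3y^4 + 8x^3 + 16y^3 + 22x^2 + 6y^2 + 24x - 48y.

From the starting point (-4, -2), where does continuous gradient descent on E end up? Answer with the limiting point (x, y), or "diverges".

E is separable, so gradient descent decouples: x follows -∂E/∂x, y follows -∂E/∂y.
∂E/∂x = 4(x + 1)(x + 2)(x + 3); at x=-4 this is -24, so x increases.
∂E/∂y = -12(y - 4)(y - 1)(y + 1); at y=-2 this is 216, so y decreases.
The y-coordinate has no critical point in that direction and runs off to infinity.

diverges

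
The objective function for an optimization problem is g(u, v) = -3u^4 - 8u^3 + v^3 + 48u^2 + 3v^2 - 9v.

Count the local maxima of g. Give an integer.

g separates as a function of u plus a function of v, so ∇g=0 decouples.
∂g/∂u = -12u(u - 2)(u + 4) = 0 at u ∈ {-4, 0, 2}; ∂g/∂v = 3(v - 1)(v + 3) = 0 at v ∈ {-3, 1}.
The Hessian is diagonal: diag(g_uu, g_vv). Second derivatives: g_uu(-4)=-288, g_uu(0)=96, g_uu(2)=-144; g_vv(-3)=-12, g_vv(1)=12.
Local maxima occur where both diagonal entries negative: (-4, -3), (2, -3). Count: 2.

2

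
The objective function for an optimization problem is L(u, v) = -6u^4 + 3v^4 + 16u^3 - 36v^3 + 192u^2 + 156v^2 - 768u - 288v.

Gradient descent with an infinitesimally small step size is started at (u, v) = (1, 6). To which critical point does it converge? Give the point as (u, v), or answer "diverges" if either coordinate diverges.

(2, 4)

L is separable, so gradient descent decouples: u follows -∂L/∂u, v follows -∂L/∂v.
∂L/∂u = -24(u - 4)(u - 2)(u + 4); at u=1 this is -360, so u increases.
∂L/∂v = 12(v - 4)(v - 3)(v - 2); at v=6 this is 288, so v decreases.
u converges to its nearest critical value 2 (a local min of the u-part); v converges to 4. The iterate converges to (2, 4).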